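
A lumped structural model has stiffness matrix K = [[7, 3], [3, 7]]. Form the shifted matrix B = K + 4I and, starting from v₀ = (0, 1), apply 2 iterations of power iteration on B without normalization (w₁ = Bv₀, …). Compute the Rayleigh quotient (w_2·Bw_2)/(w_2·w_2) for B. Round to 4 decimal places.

B = K + 4I has rows (11, 3); (3, 11)
w1 = Bv₀ = (11·0 + 3·1; 3·0 + 11·1) = (3, 11)
w2 = Bw1 = (11·3 + 3·11; 3·3 + 11·11) = (66, 130)
Bw2 = (1116, 1628)
w2·Bw2 = 285296; w2·w2 = 21256; μ ≈ 285296/21256 = 13.4219

13.4219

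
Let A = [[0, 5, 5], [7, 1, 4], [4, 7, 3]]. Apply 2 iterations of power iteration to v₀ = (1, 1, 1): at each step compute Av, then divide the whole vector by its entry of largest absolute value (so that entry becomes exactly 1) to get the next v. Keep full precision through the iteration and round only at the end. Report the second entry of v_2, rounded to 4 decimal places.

Av0 = (10.00000, 12.00000, 14.00000); divide by 14.00000 → v1 = (0.71429, 0.85714, 1.00000)
Av1 = (9.28571, 9.85714, 11.85714); divide by 11.85714 → v2 = (0.78313, 0.83133, 1.00000)
Requested entry of v2: 138/166 = 0.8313

0.8313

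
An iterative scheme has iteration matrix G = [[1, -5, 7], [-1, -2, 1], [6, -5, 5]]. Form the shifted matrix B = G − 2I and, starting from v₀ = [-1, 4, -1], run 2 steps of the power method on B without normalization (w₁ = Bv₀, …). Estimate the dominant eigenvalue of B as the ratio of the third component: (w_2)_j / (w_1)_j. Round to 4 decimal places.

B = G − 2I has rows (-1, -5, 7); (-1, -4, 1); (6, -5, 3)
w1 = Bv₀ = ((-1)·(-1) + (-5)·4 + 7·(-1); (-1)·(-1) + (-4)·4 + 1·(-1); 6·(-1) + (-5)·4 + 3·(-1)) = (-26, -16, -29)
w2 = Bw1 = ((-1)·(-26) + (-5)·(-16) + 7·(-29); (-1)·(-26) + (-4)·(-16) + 1·(-29); 6·(-26) + (-5)·(-16) + 3·(-29)) = (-97, 61, -163)
Ratio: -163/-29 = 5.6207

μ ≈ 5.6207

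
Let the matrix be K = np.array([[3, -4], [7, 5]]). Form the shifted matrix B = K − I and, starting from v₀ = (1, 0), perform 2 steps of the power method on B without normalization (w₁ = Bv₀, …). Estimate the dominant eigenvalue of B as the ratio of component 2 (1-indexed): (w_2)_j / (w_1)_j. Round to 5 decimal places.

μ ≈ 6.00000

B = K − I has rows (2, -4); (7, 4)
w1 = Bv₀ = (2·1 + (-4)·0; 7·1 + 4·0) = (2, 7)
w2 = Bw1 = (2·2 + (-4)·7; 7·2 + 4·7) = (-24, 42)
Ratio: 42/7 = 6.00000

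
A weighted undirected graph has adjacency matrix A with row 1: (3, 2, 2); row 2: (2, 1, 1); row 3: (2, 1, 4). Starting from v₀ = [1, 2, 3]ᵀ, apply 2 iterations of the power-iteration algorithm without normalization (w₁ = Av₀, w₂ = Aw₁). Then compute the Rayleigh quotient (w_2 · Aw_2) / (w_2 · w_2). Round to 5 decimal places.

6.34925

w1 = Av₀ = (13, 7, 16)
w2 = Aw1 = (85, 49, 97)
Aw2 = (547, 316, 607)
w2·Aw2 = 85·547 + 49·316 + 97·607 = 120858; w2·w2 = 85·85 + 49·49 + 97·97 = 19035
λ ≈ 120858/19035 = 6.34925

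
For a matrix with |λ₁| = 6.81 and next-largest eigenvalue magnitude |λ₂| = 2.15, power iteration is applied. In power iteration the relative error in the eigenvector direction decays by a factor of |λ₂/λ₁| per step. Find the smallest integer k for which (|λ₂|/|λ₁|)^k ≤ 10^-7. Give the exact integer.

|λ₂/λ₁| = 2.15/6.81 = 0.31571
Need k ≥ ln(10^-7) / ln(0.31571) = -16.1181 / -1.1529 ≈ 13.980
Smallest integer k satisfying the bound: 14

14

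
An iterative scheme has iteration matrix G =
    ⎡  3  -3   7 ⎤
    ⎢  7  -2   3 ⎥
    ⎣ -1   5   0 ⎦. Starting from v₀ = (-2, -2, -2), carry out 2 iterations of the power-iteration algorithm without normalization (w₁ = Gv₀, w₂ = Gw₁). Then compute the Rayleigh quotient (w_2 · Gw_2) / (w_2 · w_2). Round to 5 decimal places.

λ ≈ 5.12303

w1 = Gv₀ = (3·(-2) + (-3)·(-2) + 7·(-2); 7·(-2) + (-2)·(-2) + 3·(-2); (-1)·(-2) + 5·(-2) + 0·(-2)) = (-14, -16, -8)
w2 = Gw1 = (3·(-14) + (-3)·(-16) + 7·(-8); 7·(-14) + (-2)·(-16) + 3·(-8); (-1)·(-14) + 5·(-16) + 0·(-8)) = (-50, -90, -66)
Gw2 = (-342, -368, -400)
w2·Gw2 = (-50)·(-342) + (-90)·(-368) + (-66)·(-400) = 76620; w2·w2 = (-50)·(-50) + (-90)·(-90) + (-66)·(-66) = 14956
λ ≈ 76620/14956 = 5.12303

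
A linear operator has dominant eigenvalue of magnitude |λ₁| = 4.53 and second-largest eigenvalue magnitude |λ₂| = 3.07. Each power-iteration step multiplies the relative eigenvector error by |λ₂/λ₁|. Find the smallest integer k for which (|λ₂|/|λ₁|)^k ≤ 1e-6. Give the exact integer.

|λ₂/λ₁| = 3.07/4.53 = 0.67770
Need k ≥ ln(1e-6) / ln(0.67770) = -13.8155 / -0.3890 ≈ 35.511
Smallest integer k satisfying the bound: 36

36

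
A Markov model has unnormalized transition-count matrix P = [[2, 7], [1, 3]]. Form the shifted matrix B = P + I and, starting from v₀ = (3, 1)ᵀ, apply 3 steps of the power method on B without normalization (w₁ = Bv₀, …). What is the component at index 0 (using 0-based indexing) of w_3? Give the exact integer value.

B = P + I has rows (3, 7); (1, 4)
w1 = Bv₀ = (3·3 + 7·1; 1·3 + 4·1) = (16, 7)
w2 = Bw1 = (3·16 + 7·7; 1·16 + 4·7) = (97, 44)
w3 = Bw2 = (599, 273)
Requested component of w3: 599

599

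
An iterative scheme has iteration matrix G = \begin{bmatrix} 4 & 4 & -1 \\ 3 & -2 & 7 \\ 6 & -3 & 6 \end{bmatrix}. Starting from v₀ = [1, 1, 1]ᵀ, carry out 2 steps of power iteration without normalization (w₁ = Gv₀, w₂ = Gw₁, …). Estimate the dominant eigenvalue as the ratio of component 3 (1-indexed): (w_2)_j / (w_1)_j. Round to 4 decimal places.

w1 = Gv₀ = (7, 8, 9)
w2 = Gw1 = (51, 68, 72)
Ratio at component: 72 / 9 = 8.0000

8.0000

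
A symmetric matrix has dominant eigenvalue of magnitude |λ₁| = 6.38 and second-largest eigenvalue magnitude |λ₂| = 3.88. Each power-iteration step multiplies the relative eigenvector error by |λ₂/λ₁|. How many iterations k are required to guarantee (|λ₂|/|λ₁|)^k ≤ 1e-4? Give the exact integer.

|λ₂/λ₁| = 3.88/6.38 = 0.60815
Need k ≥ ln(1e-4) / ln(0.60815) = -9.2103 / -0.4973 ≈ 18.519
Smallest integer k satisfying the bound: 19

19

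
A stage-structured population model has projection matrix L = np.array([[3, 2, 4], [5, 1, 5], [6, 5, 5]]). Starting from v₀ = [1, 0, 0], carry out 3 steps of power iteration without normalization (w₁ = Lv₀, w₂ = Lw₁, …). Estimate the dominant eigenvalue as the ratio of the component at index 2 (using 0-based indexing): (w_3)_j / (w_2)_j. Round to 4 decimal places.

w1 = Lv₀ = (3·1 + 2·0 + 4·0; 5·1 + 1·0 + 5·0; 6·1 + 5·0 + 5·0) = (3, 5, 6)
w2 = Lw1 = (3·3 + 2·5 + 4·6; 5·3 + 1·5 + 5·6; 6·3 + 5·5 + 5·6) = (43, 50, 73)
w3 = Lw2 = (521, 630, 873)
Ratio at component: 873 / 73 = 11.9589

11.9589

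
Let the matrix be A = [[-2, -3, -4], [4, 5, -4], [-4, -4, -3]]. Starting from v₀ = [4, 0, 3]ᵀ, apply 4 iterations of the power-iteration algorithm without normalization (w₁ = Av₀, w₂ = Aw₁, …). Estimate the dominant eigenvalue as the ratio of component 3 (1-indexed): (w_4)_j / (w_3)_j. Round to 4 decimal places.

λ ≈ -5.8503

w1 = Av₀ = (-20, 4, -25)
w2 = Aw1 = (128, 40, 139)
w3 = Aw2 = (-932, 156, -1089)
w4 = Aw3 = (5752, 1408, 6371)
Ratio at component: 6371 / -1089 = -5.8503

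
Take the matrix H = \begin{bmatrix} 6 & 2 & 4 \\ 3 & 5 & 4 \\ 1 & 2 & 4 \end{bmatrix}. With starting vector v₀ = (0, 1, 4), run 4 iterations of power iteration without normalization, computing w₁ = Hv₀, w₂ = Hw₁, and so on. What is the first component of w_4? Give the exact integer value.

w1 = Hv₀ = (6·0 + 2·1 + 4·4; 3·0 + 5·1 + 4·4; 1·0 + 2·1 + 4·4) = (18, 21, 18)
w2 = Hw1 = (6·18 + 2·21 + 4·18; 3·18 + 5·21 + 4·18; 1·18 + 2·21 + 4·18) = (222, 231, 132)
w3 = Hw2 = (2322, 2349, 1212)
w4 = Hw3 = (23478, 23559, 11868)
The requested component of w4 is 23478.

23478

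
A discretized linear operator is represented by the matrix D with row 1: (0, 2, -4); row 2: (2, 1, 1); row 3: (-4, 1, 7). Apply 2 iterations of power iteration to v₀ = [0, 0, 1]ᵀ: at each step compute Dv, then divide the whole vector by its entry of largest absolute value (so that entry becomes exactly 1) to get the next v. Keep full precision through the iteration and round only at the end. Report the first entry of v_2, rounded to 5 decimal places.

Dv0 = (-4.000000, 1.000000, 7.000000); divide by 7.000000 → v1 = (-0.571429, 0.142857, 1.000000)
Dv1 = (-3.714286, 0.000000, 9.428571); divide by 9.428571 → v2 = (-0.393939, 0.000000, 1.000000)
Requested entry of v2: -26/66 = -0.39394

-0.39394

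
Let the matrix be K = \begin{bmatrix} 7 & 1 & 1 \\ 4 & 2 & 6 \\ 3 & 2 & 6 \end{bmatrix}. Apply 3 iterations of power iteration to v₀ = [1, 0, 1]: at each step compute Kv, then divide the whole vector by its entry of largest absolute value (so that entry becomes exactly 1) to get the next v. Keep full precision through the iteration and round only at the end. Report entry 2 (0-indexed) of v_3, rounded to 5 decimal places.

0.93182

Kv0 = (8.000000, 10.000000, 9.000000); divide by 10.000000 → v1 = (0.800000, 1.000000, 0.900000)
Kv1 = (7.500000, 10.600000, 9.800000); divide by 10.600000 → v2 = (0.707547, 1.000000, 0.924528)
Kv2 = (6.877358, 10.377358, 9.669811); divide by 10.377358 → v3 = (0.662727, 1.000000, 0.931818)
Requested entry of v3: 1025/1100 = 0.93182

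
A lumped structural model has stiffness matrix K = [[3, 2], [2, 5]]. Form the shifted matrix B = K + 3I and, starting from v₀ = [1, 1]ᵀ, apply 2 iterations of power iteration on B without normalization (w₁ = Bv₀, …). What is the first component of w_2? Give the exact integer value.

B = K + 3I has rows (6, 2); (2, 8)
w1 = Bv₀ = (8, 10)
w2 = Bw1 = (68, 96)
Requested component of w2: 68

68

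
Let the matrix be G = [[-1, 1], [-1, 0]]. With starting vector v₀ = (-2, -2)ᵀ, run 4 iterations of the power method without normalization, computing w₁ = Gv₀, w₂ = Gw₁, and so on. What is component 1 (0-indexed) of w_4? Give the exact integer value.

w1 = Gv₀ = ((-1)·(-2) + 1·(-2); (-1)·(-2) + 0·(-2)) = (0, 2)
w2 = Gw1 = ((-1)·0 + 1·2; (-1)·0 + 0·2) = (2, 0)
w3 = Gw2 = (-2, -2)
w4 = Gw3 = (0, 2)
The requested component of w4 is 2.

2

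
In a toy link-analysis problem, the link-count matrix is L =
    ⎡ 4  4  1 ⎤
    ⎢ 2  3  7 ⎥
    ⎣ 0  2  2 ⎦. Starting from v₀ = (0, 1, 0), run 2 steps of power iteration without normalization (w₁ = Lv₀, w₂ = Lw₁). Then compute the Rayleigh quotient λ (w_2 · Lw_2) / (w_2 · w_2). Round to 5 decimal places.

w1 = Lv₀ = (4·0 + 4·1 + 1·0; 2·0 + 3·1 + 7·0; 0·0 + 2·1 + 2·0) = (4, 3, 2)
w2 = Lw1 = (4·4 + 4·3 + 1·2; 2·4 + 3·3 + 7·2; 0·4 + 2·3 + 2·2) = (30, 31, 10)
Lw2 = (254, 223, 82)
w2·Lw2 = 30·254 + 31·223 + 10·82 = 15353; w2·w2 = 30·30 + 31·31 + 10·10 = 1961
λ ≈ 15353/1961 = 7.82917

7.82917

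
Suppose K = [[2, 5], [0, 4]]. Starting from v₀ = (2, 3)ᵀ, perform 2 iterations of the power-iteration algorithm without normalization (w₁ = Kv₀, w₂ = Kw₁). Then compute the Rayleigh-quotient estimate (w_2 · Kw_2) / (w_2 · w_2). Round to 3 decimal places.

4.362

w1 = Kv₀ = (2·2 + 5·3; 0·2 + 4·3) = (19, 12)
w2 = Kw1 = (2·19 + 5·12; 0·19 + 4·12) = (98, 48)
Kw2 = (436, 192)
w2·Kw2 = 98·436 + 48·192 = 51944; w2·w2 = 98·98 + 48·48 = 11908
λ ≈ 51944/11908 = 4.362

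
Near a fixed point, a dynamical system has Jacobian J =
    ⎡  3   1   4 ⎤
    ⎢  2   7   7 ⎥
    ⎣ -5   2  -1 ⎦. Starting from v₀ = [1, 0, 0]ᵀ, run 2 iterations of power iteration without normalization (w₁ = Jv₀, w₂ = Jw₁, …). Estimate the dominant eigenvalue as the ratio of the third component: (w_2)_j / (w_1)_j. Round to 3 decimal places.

1.200

w1 = Jv₀ = (3, 2, -5)
w2 = Jw1 = (-9, -15, -6)
Ratio at component: -6 / -5 = 1.200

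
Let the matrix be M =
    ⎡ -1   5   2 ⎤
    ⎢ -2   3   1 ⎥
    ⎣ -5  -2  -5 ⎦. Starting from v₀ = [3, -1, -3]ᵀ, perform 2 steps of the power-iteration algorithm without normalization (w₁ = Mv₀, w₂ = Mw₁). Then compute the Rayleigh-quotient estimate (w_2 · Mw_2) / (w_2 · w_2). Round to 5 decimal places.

λ ≈ -2.83333

w1 = Mv₀ = ((-1)·3 + 5·(-1) + 2·(-3); (-2)·3 + 3·(-1) + 1·(-3); (-5)·3 + (-2)·(-1) + (-5)·(-3)) = (-14, -12, 2)
w2 = Mw1 = ((-1)·(-14) + 5·(-12) + 2·2; (-2)·(-14) + 3·(-12) + 1·2; (-5)·(-14) + (-2)·(-12) + (-5)·2) = (-42, -6, 84)
Mw2 = (180, 150, -198)
w2·Mw2 = (-42)·180 + (-6)·150 + 84·(-198) = -25092; w2·w2 = (-42)·(-42) + (-6)·(-6) + 84·84 = 8856
λ ≈ -25092/8856 = -2.83333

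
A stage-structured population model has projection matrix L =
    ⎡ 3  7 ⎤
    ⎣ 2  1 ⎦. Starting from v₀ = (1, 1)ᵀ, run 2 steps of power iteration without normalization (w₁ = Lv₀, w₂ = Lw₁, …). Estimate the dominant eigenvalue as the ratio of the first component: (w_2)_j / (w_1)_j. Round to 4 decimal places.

5.1000

w1 = Lv₀ = (3·1 + 7·1; 2·1 + 1·1) = (10, 3)
w2 = Lw1 = (3·10 + 7·3; 2·10 + 1·3) = (51, 23)
Ratio at component: 51 / 10 = 5.1000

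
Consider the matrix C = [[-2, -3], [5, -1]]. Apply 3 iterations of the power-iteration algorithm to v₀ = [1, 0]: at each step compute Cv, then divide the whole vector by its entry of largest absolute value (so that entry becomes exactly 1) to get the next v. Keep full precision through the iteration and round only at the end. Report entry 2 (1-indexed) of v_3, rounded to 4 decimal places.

-0.5970

Cv0 = (-2.00000, 5.00000); divide by 5.00000 → v1 = (-0.40000, 1.00000)
Cv1 = (-2.20000, -3.00000); divide by -3.00000 → v2 = (0.73333, 1.00000)
Cv2 = (-4.46667, 2.66667); divide by -4.46667 → v3 = (1.00000, -0.59701)
Requested entry of v3: -40/67 = -0.5970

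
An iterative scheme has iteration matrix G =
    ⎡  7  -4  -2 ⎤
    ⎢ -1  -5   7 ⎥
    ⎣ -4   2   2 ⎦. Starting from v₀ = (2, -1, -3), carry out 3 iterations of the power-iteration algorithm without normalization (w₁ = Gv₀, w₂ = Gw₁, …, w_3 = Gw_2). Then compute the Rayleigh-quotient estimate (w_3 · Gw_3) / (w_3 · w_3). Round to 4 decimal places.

w1 = Gv₀ = (24, -18, -16)
w2 = Gw1 = (272, -46, -164)
w3 = Gw2 = (2416, -1190, -1508)
Gw3 = (24688, -7022, -15060)
w3·Gw3 = 2416·24688 + (-1190)·(-7022) + (-1508)·(-15060) = 90712868; w3·w3 = 2416·2416 + (-1190)·(-1190) + (-1508)·(-1508) = 9527220
λ ≈ 90712868/9527220 = 9.5214

9.5214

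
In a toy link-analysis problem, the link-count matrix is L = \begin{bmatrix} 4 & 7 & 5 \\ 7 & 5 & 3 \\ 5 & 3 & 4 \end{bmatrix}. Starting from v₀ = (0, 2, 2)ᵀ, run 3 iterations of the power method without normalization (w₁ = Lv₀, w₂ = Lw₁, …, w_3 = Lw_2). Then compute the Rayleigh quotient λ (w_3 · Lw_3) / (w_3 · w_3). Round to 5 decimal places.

w1 = Lv₀ = (24, 16, 14)
w2 = Lw1 = (278, 290, 224)
w3 = Lw2 = (4262, 4068, 3156)
Lw3 = (61304, 59642, 46138)
w3·Lw3 = 4262·61304 + 4068·59642 + 3156·46138 = 649512832; w3·w3 = 4262·4262 + 4068·4068 + 3156·3156 = 44673604
λ ≈ 649512832/44673604 = 14.53907

λ ≈ 14.53907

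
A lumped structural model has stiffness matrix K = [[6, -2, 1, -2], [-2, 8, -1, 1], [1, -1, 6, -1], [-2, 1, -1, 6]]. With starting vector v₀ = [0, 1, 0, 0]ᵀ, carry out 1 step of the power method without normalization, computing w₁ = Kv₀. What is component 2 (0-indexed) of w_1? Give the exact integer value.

-1

w1 = Kv₀ = (6·0 + (-2)·1 + 1·0 + (-2)·0; (-2)·0 + 8·1 + (-1)·0 + 1·0; 1·0 + (-1)·1 + 6·0 + (-1)·0; (-2)·0 + 1·1 + (-1)·0 + 6·0) = (-2, 8, -1, 1)
The requested component of w1 is -1.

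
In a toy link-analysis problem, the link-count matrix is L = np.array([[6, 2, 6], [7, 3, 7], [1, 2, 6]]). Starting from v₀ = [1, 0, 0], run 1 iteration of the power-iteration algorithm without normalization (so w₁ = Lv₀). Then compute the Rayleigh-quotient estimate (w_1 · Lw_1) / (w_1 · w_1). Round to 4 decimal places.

w1 = Lv₀ = (6, 7, 1)
Lw1 = (56, 70, 26)
w1·Lw1 = 6·56 + 7·70 + 1·26 = 852; w1·w1 = 6·6 + 7·7 + 1·1 = 86
λ ≈ 852/86 = 9.9070

λ ≈ 9.9070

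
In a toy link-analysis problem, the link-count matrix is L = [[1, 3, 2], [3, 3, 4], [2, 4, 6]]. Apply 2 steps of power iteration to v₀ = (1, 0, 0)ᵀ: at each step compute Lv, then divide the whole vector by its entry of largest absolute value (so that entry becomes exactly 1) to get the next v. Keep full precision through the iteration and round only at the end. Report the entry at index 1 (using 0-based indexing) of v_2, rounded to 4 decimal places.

0.7692

Lv0 = (1.00000, 3.00000, 2.00000); divide by 3.00000 → v1 = (0.33333, 1.00000, 0.66667)
Lv1 = (4.66667, 6.66667, 8.66667); divide by 8.66667 → v2 = (0.53846, 0.76923, 1.00000)
Requested entry of v2: 20/26 = 0.7692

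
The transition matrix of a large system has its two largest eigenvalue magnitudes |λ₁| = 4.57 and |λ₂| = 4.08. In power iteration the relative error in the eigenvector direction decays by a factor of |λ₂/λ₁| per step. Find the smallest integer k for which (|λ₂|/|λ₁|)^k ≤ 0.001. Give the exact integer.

61

|λ₂/λ₁| = 4.08/4.57 = 0.89278
Need k ≥ ln(0.001) / ln(0.89278) = -6.9078 / -0.1134 ≈ 60.906
Smallest integer k satisfying the bound: 61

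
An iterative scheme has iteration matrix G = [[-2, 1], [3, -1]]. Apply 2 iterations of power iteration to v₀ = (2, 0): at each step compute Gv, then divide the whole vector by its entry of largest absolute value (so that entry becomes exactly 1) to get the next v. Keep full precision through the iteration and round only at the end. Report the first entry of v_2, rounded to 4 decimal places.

-0.7778

Gv0 = (-4.00000, 6.00000); divide by 6.00000 → v1 = (-0.66667, 1.00000)
Gv1 = (2.33333, -3.00000); divide by -3.00000 → v2 = (-0.77778, 1.00000)
Requested entry of v2: 14/-18 = -0.7778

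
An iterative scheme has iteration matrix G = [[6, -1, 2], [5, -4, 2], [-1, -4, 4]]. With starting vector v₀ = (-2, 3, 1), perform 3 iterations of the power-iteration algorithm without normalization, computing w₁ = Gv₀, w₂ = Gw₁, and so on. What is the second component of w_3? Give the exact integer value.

w1 = Gv₀ = (6·(-2) + (-1)·3 + 2·1; 5·(-2) + (-4)·3 + 2·1; (-1)·(-2) + (-4)·3 + 4·1) = (-13, -20, -6)
w2 = Gw1 = (6·(-13) + (-1)·(-20) + 2·(-6); 5·(-13) + (-4)·(-20) + 2·(-6); (-1)·(-13) + (-4)·(-20) + 4·(-6)) = (-70, 3, 69)
w3 = Gw2 = (-285, -224, 334)
The requested component of w3 is -224.

-224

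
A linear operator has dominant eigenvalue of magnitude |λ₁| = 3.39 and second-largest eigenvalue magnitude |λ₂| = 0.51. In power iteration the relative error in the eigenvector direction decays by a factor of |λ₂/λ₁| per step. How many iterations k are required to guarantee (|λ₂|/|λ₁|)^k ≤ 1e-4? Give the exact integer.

5

|λ₂/λ₁| = 0.51/3.39 = 0.15044
Need k ≥ ln(1e-4) / ln(0.15044) = -9.2103 / -1.8942 ≈ 4.862
Smallest integer k satisfying the bound: 5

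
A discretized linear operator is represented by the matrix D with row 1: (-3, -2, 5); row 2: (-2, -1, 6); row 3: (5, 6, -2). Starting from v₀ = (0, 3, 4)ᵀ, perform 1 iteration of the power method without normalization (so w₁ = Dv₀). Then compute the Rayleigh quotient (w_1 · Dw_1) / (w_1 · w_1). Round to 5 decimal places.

w1 = Dv₀ = ((-3)·0 + (-2)·3 + 5·4; (-2)·0 + (-1)·3 + 6·4; 5·0 + 6·3 + (-2)·4) = (14, 21, 10)
Dw1 = (-34, 11, 176)
w1·Dw1 = 14·(-34) + 21·11 + 10·176 = 1515; w1·w1 = 14·14 + 21·21 + 10·10 = 737
λ ≈ 1515/737 = 2.05563

λ ≈ 2.05563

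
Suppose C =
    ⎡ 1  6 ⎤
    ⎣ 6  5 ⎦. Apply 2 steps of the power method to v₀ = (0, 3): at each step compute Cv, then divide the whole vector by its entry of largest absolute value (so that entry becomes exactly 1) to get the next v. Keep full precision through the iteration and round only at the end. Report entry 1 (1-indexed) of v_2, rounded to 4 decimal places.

0.5902

Cv0 = (18.00000, 15.00000); divide by 18.00000 → v1 = (1.00000, 0.83333)
Cv1 = (6.00000, 10.16667); divide by 10.16667 → v2 = (0.59016, 1.00000)
Requested entry of v2: 108/183 = 0.5902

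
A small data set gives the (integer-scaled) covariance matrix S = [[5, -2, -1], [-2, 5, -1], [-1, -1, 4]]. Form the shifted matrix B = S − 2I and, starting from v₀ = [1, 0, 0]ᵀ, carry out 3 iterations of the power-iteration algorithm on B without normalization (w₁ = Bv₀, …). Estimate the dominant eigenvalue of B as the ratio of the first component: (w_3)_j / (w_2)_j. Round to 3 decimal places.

B = S − 2I has rows (3, -2, -1); (-2, 3, -1); (-1, -1, 2)
w1 = Bv₀ = (3, -2, -1)
w2 = Bw1 = (14, -11, -3)
w3 = Bw2 = (67, -58, -9)
Ratio: 67/14 = 4.786

4.786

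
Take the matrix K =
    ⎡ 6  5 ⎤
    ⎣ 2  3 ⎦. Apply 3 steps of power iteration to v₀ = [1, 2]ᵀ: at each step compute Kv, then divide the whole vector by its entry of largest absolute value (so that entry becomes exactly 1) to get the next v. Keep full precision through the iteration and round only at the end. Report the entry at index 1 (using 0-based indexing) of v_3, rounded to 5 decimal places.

0.40146

Kv0 = (16.000000, 8.000000); divide by 16.000000 → v1 = (1.000000, 0.500000)
Kv1 = (8.500000, 3.500000); divide by 8.500000 → v2 = (1.000000, 0.411765)
Kv2 = (8.058824, 3.235294); divide by 8.058824 → v3 = (1.000000, 0.401460)
Requested entry of v3: 440/1096 = 0.40146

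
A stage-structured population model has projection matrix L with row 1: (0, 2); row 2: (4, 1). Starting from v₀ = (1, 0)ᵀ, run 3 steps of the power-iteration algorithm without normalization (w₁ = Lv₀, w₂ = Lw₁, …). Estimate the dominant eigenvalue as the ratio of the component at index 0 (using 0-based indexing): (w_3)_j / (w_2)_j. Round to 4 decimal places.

1.0000

w1 = Lv₀ = (0·1 + 2·0; 4·1 + 1·0) = (0, 4)
w2 = Lw1 = (0·0 + 2·4; 4·0 + 1·4) = (8, 4)
w3 = Lw2 = (8, 36)
Ratio at component: 8 / 8 = 1.0000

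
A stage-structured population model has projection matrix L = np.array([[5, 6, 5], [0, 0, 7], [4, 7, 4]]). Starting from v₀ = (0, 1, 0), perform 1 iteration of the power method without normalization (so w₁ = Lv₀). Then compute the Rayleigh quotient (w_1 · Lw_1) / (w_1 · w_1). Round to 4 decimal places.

λ ≈ 8.8706

w1 = Lv₀ = (5·0 + 6·1 + 5·0; 0·0 + 0·1 + 7·0; 4·0 + 7·1 + 4·0) = (6, 0, 7)
Lw1 = (65, 49, 52)
w1·Lw1 = 6·65 + 0·49 + 7·52 = 754; w1·w1 = 6·6 + 0·0 + 7·7 = 85
λ ≈ 754/85 = 8.8706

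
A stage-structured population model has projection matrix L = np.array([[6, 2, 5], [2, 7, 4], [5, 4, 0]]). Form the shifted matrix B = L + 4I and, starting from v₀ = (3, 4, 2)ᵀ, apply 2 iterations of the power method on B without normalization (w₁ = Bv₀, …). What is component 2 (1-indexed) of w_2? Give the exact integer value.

B = L + 4I has rows (10, 2, 5); (2, 11, 4); (5, 4, 4)
w1 = Bv₀ = (48, 58, 39)
w2 = Bw1 = (791, 890, 628)
Requested component of w2: 890

890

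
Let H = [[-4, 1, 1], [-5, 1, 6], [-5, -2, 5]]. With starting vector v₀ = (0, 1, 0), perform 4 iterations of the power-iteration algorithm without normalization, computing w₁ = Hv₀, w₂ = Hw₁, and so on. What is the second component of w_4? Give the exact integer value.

-196

w1 = Hv₀ = (1, 1, -2)
w2 = Hw1 = (-5, -16, -17)
w3 = Hw2 = (-13, -93, -28)
w4 = Hw3 = (-69, -196, 111)
The requested component of w4 is -196.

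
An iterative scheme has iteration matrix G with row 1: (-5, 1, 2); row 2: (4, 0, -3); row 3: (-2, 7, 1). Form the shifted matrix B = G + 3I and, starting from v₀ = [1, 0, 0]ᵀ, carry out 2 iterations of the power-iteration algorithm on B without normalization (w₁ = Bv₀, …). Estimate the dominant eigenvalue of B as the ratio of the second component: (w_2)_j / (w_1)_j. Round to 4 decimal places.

B = G + 3I has rows (-2, 1, 2); (4, 3, -3); (-2, 7, 4)
w1 = Bv₀ = ((-2)·1 + 1·0 + 2·0; 4·1 + 3·0 + (-3)·0; (-2)·1 + 7·0 + 4·0) = (-2, 4, -2)
w2 = Bw1 = ((-2)·(-2) + 1·4 + 2·(-2); 4·(-2) + 3·4 + (-3)·(-2); (-2)·(-2) + 7·4 + 4·(-2)) = (4, 10, 24)
Ratio: 10/4 = 2.5000

2.5000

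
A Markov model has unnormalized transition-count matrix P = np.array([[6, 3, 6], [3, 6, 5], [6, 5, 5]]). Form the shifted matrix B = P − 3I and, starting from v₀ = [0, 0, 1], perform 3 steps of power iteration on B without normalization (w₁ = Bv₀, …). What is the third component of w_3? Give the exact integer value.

B = P − 3I has rows (3, 3, 6); (3, 3, 5); (6, 5, 2)
w1 = Bv₀ = (6, 5, 2)
w2 = Bw1 = (45, 43, 65)
w3 = Bw2 = (654, 589, 615)
Requested component of w3: 615

615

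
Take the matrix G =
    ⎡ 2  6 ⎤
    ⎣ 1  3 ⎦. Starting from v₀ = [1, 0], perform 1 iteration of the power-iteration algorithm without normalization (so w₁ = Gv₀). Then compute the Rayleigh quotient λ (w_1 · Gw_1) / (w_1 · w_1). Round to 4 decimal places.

w1 = Gv₀ = (2·1 + 6·0; 1·1 + 3·0) = (2, 1)
Gw1 = (10, 5)
w1·Gw1 = 2·10 + 1·5 = 25; w1·w1 = 2·2 + 1·1 = 5
λ ≈ 25/5 = 5.0000

5.0000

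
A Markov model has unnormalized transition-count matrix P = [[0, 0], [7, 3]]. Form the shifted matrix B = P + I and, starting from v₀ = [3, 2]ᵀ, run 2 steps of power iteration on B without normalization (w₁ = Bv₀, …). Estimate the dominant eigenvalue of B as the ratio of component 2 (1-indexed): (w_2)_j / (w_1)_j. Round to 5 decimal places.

4.72414

B = P + I has rows (1, 0); (7, 4)
w1 = Bv₀ = (3, 29)
w2 = Bw1 = (3, 137)
Ratio: 137/29 = 4.72414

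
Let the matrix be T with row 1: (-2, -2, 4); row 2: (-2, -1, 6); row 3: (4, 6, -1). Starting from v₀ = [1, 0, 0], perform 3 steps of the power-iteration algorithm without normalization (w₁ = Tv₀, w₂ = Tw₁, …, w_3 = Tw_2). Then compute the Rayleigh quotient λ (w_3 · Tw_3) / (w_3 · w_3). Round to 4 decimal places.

λ ≈ -9.3558

w1 = Tv₀ = ((-2)·1 + (-2)·0 + 4·0; (-2)·1 + (-1)·0 + 6·0; 4·1 + 6·0 + (-1)·0) = (-2, -2, 4)
w2 = Tw1 = ((-2)·(-2) + (-2)·(-2) + 4·4; (-2)·(-2) + (-1)·(-2) + 6·4; 4·(-2) + 6·(-2) + (-1)·4) = (24, 30, -24)
w3 = Tw2 = (-204, -222, 300)
Tw3 = (2052, 2430, -2448)
w3·Tw3 = (-204)·2052 + (-222)·2430 + 300·(-2448) = -1692468; w3·w3 = (-204)·(-204) + (-222)·(-222) + 300·300 = 180900
λ ≈ -1692468/180900 = -9.3558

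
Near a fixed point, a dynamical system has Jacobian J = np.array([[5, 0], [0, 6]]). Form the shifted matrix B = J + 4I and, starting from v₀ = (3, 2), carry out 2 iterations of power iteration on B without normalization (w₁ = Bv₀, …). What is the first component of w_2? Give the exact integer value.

B = J + 4I has rows (9, 0); (0, 10)
w1 = Bv₀ = (27, 20)
w2 = Bw1 = (243, 200)
Requested component of w2: 243

243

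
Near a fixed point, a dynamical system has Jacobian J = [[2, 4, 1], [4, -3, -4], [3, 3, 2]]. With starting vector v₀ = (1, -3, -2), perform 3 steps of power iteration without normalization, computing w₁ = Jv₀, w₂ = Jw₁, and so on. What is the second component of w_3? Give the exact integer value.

385

w1 = Jv₀ = (2·1 + 4·(-3) + 1·(-2); 4·1 + (-3)·(-3) + (-4)·(-2); 3·1 + 3·(-3) + 2·(-2)) = (-12, 21, -10)
w2 = Jw1 = (2·(-12) + 4·21 + 1·(-10); 4·(-12) + (-3)·21 + (-4)·(-10); 3·(-12) + 3·21 + 2·(-10)) = (50, -71, 7)
w3 = Jw2 = (-177, 385, -49)
The requested component of w3 is 385.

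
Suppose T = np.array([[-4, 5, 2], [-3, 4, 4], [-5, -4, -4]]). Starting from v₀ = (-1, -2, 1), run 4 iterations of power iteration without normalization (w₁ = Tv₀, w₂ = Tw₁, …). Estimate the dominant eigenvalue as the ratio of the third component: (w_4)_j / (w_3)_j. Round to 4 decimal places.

-1.9341

w1 = Tv₀ = ((-4)·(-1) + 5·(-2) + 2·1; (-3)·(-1) + 4·(-2) + 4·1; (-5)·(-1) + (-4)·(-2) + (-4)·1) = (-4, -1, 9)
w2 = Tw1 = ((-4)·(-4) + 5·(-1) + 2·9; (-3)·(-4) + 4·(-1) + 4·9; (-5)·(-4) + (-4)·(-1) + (-4)·9) = (29, 44, -12)
w3 = Tw2 = (80, 41, -273)
w4 = Tw3 = (-661, -1168, 528)
Ratio at component: 528 / -273 = -1.9341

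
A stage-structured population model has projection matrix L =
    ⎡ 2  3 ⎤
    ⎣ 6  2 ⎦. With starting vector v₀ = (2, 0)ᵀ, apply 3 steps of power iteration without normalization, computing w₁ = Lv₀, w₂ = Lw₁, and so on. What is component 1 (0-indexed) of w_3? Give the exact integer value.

360

w1 = Lv₀ = (4, 12)
w2 = Lw1 = (44, 48)
w3 = Lw2 = (232, 360)
The requested component of w3 is 360.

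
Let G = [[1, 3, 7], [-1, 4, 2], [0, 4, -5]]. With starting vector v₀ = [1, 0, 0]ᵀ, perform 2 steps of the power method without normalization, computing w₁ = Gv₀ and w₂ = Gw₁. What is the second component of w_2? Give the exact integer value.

w1 = Gv₀ = (1·1 + 3·0 + 7·0; (-1)·1 + 4·0 + 2·0; 0·1 + 4·0 + (-5)·0) = (1, -1, 0)
w2 = Gw1 = (1·1 + 3·(-1) + 7·0; (-1)·1 + 4·(-1) + 2·0; 0·1 + 4·(-1) + (-5)·0) = (-2, -5, -4)
The requested component of w2 is -5.

-5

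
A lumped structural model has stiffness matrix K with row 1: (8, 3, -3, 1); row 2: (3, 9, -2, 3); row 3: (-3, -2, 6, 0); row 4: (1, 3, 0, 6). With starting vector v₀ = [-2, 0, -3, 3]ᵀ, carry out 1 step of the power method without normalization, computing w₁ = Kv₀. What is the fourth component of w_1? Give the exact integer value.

w1 = Kv₀ = (8·(-2) + 3·0 + (-3)·(-3) + 1·3; 3·(-2) + 9·0 + (-2)·(-3) + 3·3; (-3)·(-2) + (-2)·0 + 6·(-3) + 0·3; 1·(-2) + 3·0 + 0·(-3) + 6·3) = (-4, 9, -12, 16)
The requested component of w1 is 16.

16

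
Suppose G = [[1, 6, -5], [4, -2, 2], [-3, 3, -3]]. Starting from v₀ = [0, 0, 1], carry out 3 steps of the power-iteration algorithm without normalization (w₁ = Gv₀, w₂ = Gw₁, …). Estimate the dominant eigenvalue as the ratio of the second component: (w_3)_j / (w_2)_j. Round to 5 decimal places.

-6.93333

w1 = Gv₀ = (1·0 + 6·0 + (-5)·1; 4·0 + (-2)·0 + 2·1; (-3)·0 + 3·0 + (-3)·1) = (-5, 2, -3)
w2 = Gw1 = (1·(-5) + 6·2 + (-5)·(-3); 4·(-5) + (-2)·2 + 2·(-3); (-3)·(-5) + 3·2 + (-3)·(-3)) = (22, -30, 30)
w3 = Gw2 = (-308, 208, -246)
Ratio at component: 208 / -30 = -6.93333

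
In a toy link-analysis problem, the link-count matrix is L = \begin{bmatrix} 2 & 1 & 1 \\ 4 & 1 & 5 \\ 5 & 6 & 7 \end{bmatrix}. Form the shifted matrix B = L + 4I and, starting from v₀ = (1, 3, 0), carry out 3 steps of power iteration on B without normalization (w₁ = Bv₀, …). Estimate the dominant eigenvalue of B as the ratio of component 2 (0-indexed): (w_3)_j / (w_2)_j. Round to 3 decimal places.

μ ≈ 15.748

B = L + 4I has rows (6, 1, 1); (4, 5, 5); (5, 6, 11)
w1 = Bv₀ = (9, 19, 23)
w2 = Bw1 = (96, 246, 412)
w3 = Bw2 = (1234, 3674, 6488)
Ratio: 6488/412 = 15.748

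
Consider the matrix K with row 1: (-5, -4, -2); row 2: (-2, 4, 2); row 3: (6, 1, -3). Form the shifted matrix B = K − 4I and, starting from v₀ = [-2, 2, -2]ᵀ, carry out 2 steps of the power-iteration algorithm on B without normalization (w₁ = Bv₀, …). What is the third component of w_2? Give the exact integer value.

56

B = K − 4I has rows (-9, -4, -2); (-2, 0, 2); (6, 1, -7)
w1 = Bv₀ = (14, 0, 4)
w2 = Bw1 = (-134, -20, 56)
Requested component of w2: 56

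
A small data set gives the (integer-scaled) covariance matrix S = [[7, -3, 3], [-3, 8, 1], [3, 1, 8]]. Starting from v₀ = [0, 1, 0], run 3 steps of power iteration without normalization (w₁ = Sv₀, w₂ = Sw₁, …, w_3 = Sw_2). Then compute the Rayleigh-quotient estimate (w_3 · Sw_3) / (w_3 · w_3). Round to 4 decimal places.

w1 = Sv₀ = (-3, 8, 1)
w2 = Sw1 = (-42, 74, 7)
w3 = Sw2 = (-495, 725, 4)
Sw3 = (-5628, 7289, -728)
w3·Sw3 = (-495)·(-5628) + 725·7289 + 4·(-728) = 8067473; w3·w3 = (-495)·(-495) + 725·725 + 4·4 = 770666
λ ≈ 8067473/770666 = 10.4682

λ ≈ 10.4682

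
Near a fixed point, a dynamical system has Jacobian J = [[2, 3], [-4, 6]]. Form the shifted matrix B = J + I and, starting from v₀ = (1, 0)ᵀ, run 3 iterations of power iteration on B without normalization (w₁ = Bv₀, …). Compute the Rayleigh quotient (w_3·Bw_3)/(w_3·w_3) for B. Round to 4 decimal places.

B = J + I has rows (3, 3); (-4, 7)
w1 = Bv₀ = (3·1 + 3·0; (-4)·1 + 7·0) = (3, -4)
w2 = Bw1 = (3·3 + 3·(-4); (-4)·3 + 7·(-4)) = (-3, -40)
w3 = Bw2 = (-129, -268)
Bw3 = (-1191, -1360)
w3·Bw3 = 518119; w3·w3 = 88465; μ ≈ 518119/88465 = 5.8568

μ ≈ 5.8568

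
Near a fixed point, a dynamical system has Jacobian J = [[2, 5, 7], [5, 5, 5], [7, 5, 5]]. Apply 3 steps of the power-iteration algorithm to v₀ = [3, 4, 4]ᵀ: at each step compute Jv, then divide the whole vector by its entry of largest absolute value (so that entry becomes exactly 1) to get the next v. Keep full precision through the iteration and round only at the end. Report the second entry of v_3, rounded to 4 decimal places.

Jv0 = (54.00000, 55.00000, 61.00000); divide by 61.00000 → v1 = (0.88525, 0.90164, 1.00000)
Jv1 = (13.27869, 13.93443, 15.70492); divide by 15.70492 → v2 = (0.84551, 0.88727, 1.00000)
Jv2 = (13.12735, 13.66388, 15.35491); divide by 15.35491 → v3 = (0.85493, 0.88987, 1.00000)
Requested entry of v3: 13090/14710 = 0.8899

0.8899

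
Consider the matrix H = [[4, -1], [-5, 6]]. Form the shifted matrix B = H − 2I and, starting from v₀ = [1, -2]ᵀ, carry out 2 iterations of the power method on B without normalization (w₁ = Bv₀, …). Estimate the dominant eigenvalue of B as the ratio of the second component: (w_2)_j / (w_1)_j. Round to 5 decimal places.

5.53846

B = H − 2I has rows (2, -1); (-5, 4)
w1 = Bv₀ = (4, -13)
w2 = Bw1 = (21, -72)
Ratio: -72/-13 = 5.53846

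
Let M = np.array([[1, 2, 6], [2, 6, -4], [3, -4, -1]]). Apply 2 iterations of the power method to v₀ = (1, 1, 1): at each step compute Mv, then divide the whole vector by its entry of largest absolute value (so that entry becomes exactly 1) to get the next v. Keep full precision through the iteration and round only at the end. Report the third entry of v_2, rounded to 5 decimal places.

0.26000

Mv0 = (9.000000, 4.000000, -2.000000); divide by 9.000000 → v1 = (1.000000, 0.444444, -0.222222)
Mv1 = (0.555556, 5.555556, 1.444444); divide by 5.555556 → v2 = (0.100000, 1.000000, 0.260000)
Requested entry of v2: 13/50 = 0.26000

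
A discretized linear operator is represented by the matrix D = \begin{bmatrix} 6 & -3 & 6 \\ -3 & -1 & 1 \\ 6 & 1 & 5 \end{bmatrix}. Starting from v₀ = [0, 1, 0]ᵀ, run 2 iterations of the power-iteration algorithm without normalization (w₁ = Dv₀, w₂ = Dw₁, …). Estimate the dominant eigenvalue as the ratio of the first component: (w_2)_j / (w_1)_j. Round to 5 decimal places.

w1 = Dv₀ = (6·0 + (-3)·1 + 6·0; (-3)·0 + (-1)·1 + 1·0; 6·0 + 1·1 + 5·0) = (-3, -1, 1)
w2 = Dw1 = (6·(-3) + (-3)·(-1) + 6·1; (-3)·(-3) + (-1)·(-1) + 1·1; 6·(-3) + 1·(-1) + 5·1) = (-9, 11, -14)
Ratio at component: -9 / -3 = 3.00000

3.00000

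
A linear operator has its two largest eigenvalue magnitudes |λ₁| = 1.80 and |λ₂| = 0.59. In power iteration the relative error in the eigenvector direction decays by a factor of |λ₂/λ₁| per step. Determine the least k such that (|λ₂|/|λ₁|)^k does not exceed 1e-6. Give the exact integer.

13

|λ₂/λ₁| = 0.59/1.80 = 0.32778
Need k ≥ ln(1e-6) / ln(0.32778) = -13.8155 / -1.1154 ≈ 12.386
Smallest integer k satisfying the bound: 13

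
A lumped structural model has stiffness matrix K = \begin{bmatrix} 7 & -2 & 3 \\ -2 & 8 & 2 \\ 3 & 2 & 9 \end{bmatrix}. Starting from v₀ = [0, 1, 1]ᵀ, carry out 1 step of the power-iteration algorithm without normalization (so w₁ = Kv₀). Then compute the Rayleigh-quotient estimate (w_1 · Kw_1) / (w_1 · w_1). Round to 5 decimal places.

λ ≈ 10.63964

w1 = Kv₀ = (1, 10, 11)
Kw1 = (20, 100, 122)
w1·Kw1 = 1·20 + 10·100 + 11·122 = 2362; w1·w1 = 1·1 + 10·10 + 11·11 = 222
λ ≈ 2362/222 = 10.63964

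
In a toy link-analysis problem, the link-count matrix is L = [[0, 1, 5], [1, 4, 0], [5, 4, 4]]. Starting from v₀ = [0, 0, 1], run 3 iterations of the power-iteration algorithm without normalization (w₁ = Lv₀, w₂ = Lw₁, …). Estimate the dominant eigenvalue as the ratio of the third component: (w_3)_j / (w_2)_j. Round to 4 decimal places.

w1 = Lv₀ = (0·0 + 1·0 + 5·1; 1·0 + 4·0 + 0·1; 5·0 + 4·0 + 4·1) = (5, 0, 4)
w2 = Lw1 = (0·5 + 1·0 + 5·4; 1·5 + 4·0 + 0·4; 5·5 + 4·0 + 4·4) = (20, 5, 41)
w3 = Lw2 = (210, 40, 284)
Ratio at component: 284 / 41 = 6.9268

λ ≈ 6.9268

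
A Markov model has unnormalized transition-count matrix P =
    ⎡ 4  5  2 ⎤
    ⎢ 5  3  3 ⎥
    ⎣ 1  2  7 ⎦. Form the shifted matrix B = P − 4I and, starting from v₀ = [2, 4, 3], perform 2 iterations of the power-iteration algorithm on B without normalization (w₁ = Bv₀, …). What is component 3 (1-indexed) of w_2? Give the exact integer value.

B = P − 4I has rows (0, 5, 2); (5, -1, 3); (1, 2, 3)
w1 = Bv₀ = (0·2 + 5·4 + 2·3; 5·2 + (-1)·4 + 3·3; 1·2 + 2·4 + 3·3) = (26, 15, 19)
w2 = Bw1 = (0·26 + 5·15 + 2·19; 5·26 + (-1)·15 + 3·19; 1·26 + 2·15 + 3·19) = (113, 172, 113)
Requested component of w2: 113

113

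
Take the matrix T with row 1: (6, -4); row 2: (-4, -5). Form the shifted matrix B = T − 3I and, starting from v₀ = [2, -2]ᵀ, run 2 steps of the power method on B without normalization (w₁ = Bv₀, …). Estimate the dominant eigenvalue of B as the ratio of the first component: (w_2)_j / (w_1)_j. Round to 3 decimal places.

μ ≈ 0.714

B = T − 3I has rows (3, -4); (-4, -8)
w1 = Bv₀ = (3·2 + (-4)·(-2); (-4)·2 + (-8)·(-2)) = (14, 8)
w2 = Bw1 = (3·14 + (-4)·8; (-4)·14 + (-8)·8) = (10, -120)
Ratio: 10/14 = 0.714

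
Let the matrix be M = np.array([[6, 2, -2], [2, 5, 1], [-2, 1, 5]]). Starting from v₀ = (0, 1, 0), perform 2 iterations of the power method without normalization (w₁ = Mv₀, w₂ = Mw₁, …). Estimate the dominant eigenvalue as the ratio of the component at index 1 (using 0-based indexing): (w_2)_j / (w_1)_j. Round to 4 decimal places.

λ ≈ 6.0000

w1 = Mv₀ = (6·0 + 2·1 + (-2)·0; 2·0 + 5·1 + 1·0; (-2)·0 + 1·1 + 5·0) = (2, 5, 1)
w2 = Mw1 = (6·2 + 2·5 + (-2)·1; 2·2 + 5·5 + 1·1; (-2)·2 + 1·5 + 5·1) = (20, 30, 6)
Ratio at component: 30 / 5 = 6.0000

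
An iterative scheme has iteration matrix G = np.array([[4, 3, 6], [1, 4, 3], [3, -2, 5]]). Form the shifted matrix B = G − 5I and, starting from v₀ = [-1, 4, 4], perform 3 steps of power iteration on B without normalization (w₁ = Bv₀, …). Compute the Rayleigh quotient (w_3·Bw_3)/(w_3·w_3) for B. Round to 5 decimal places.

B = G − 5I has rows (-1, 3, 6); (1, -1, 3); (3, -2, 0)
w1 = Bv₀ = ((-1)·(-1) + 3·4 + 6·4; 1·(-1) + (-1)·4 + 3·4; 3·(-1) + (-2)·4 + 0·4) = (37, 7, -11)
w2 = Bw1 = ((-1)·37 + 3·7 + 6·(-11); 1·37 + (-1)·7 + 3·(-11); 3·37 + (-2)·7 + 0·(-11)) = (-82, -3, 97)
w3 = Bw2 = (655, 212, -240)
Bw3 = (-1459, -277, 1541)
w3·Bw3 = -1384209; w3·w3 = 531569; μ ≈ -1384209/531569 = -2.60401

-2.60401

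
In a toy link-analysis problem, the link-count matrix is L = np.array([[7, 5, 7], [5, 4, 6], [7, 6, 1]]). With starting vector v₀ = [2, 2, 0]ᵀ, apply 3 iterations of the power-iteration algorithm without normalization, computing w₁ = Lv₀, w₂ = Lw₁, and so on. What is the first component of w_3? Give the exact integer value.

6934

w1 = Lv₀ = (7·2 + 5·2 + 7·0; 5·2 + 4·2 + 6·0; 7·2 + 6·2 + 1·0) = (24, 18, 26)
w2 = Lw1 = (7·24 + 5·18 + 7·26; 5·24 + 4·18 + 6·26; 7·24 + 6·18 + 1·26) = (440, 348, 302)
w3 = Lw2 = (6934, 5404, 5470)
The requested component of w3 is 6934.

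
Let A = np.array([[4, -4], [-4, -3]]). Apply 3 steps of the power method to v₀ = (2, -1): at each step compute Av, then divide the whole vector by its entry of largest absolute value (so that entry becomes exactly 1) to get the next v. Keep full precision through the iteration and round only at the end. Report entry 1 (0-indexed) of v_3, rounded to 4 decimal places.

-0.4282

Av0 = (12.00000, -5.00000); divide by 12.00000 → v1 = (1.00000, -0.41667)
Av1 = (5.66667, -2.75000); divide by 5.66667 → v2 = (1.00000, -0.48529)
Av2 = (5.94118, -2.54412); divide by 5.94118 → v3 = (1.00000, -0.42822)
Requested entry of v3: -173/404 = -0.4282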